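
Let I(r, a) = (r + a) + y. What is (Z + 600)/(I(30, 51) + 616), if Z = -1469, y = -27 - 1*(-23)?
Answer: -79/63 ≈ -1.2540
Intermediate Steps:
y = -4 (y = -27 + 23 = -4)
I(r, a) = -4 + a + r (I(r, a) = (r + a) - 4 = (a + r) - 4 = -4 + a + r)
(Z + 600)/(I(30, 51) + 616) = (-1469 + 600)/((-4 + 51 + 30) + 616) = -869/(77 + 616) = -869/693 = -869*1/693 = -79/63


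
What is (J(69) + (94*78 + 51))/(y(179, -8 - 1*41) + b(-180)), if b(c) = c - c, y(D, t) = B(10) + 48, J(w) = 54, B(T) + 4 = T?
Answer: 2479/18 ≈ 137.72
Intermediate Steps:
B(T) = -4 + T
y(D, t) = 54 (y(D, t) = (-4 + 10) + 48 = 6 + 48 = 54)
b(c) = 0
(J(69) + (94*78 + 51))/(y(179, -8 - 1*41) + b(-180)) = (54 + (94*78 + 51))/(54 + 0) = (54 + (7332 + 51))/54 = (54 + 7383)*(1/54) = 7437*(1/54) = 2479/18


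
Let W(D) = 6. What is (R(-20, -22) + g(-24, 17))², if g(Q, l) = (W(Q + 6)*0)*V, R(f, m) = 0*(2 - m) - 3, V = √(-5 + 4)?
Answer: 9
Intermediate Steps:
V = I (V = √(-1) = I ≈ 1.0*I)
R(f, m) = -3 (R(f, m) = 0 - 3 = -3)
g(Q, l) = 0 (g(Q, l) = (6*0)*I = 0*I = 0)
(R(-20, -22) + g(-24, 17))² = (-3 + 0)² = (-3)² = 9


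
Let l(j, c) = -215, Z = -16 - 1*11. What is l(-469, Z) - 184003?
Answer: -184218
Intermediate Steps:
Z = -27 (Z = -16 - 11 = -27)
l(-469, Z) - 184003 = -215 - 184003 = -184218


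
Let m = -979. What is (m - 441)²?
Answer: 2016400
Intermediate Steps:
(m - 441)² = (-979 - 441)² = (-1420)² = 2016400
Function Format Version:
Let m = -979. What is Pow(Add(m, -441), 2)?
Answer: 2016400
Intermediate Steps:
Pow(Add(m, -441), 2) = Pow(Add(-979, -441), 2) = Pow(-1420, 2) = 2016400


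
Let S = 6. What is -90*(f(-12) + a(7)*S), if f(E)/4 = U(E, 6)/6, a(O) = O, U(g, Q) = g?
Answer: -3060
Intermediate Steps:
f(E) = 2*E/3 (f(E) = 4*(E/6) = 2*E/3)
-90*(f(-12) + a(7)*S) = -90*((⅔)*(-12) + 7*6) = -90*(-8 + 42) = -90*34 = -3060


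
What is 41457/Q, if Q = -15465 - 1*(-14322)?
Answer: -13819/381 ≈ -36.270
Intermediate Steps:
Q = -1143 (Q = -15465 + 14322 = -1143)
41457/Q = 41457/(-1143) = 41457*(-1/1143) = -13819/381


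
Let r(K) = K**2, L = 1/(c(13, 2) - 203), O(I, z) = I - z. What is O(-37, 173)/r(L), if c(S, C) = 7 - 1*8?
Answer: -8739360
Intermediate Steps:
c(S, C) = -1 (c(S, C) = 7 - 8 = -1)
L = -1/204 (L = 1/(-1 - 203) = 1/(-204) = -1/204 ≈ -0.0049020)
O(-37, 173)/r(L) = (-37 - 1*173)/((-1/204)**2) = (-37 - 173)/(1/41616) = -210*41616 = -8739360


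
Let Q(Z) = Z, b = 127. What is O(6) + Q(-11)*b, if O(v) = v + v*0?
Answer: -1391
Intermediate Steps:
O(v) = v (O(v) = v + 0 = v)
O(6) + Q(-11)*b = 6 - 11*127 = 6 - 1397 = -1391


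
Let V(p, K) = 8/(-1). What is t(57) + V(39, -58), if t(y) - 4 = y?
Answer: 53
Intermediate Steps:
t(y) = 4 + y
V(p, K) = -8 (V(p, K) = 8*(-1) = -8)
t(57) + V(39, -58) = (4 + 57) - 8 = 61 - 8 = 53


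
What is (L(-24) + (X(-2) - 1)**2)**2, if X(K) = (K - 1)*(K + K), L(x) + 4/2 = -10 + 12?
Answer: 14641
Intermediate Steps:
L(x) = 0 (L(x) = -2 + (-10 + 12) = -2 + 2 = 0)
X(K) = 2*K*(-1 + K) (X(K) = (-1 + K)*(2*K) = 2*K*(-1 + K))
(L(-24) + (X(-2) - 1)**2)**2 = (0 + (2*(-2)*(-1 - 2) - 1)**2)**2 = (0 + (2*(-2)*(-3) - 1)**2)**2 = (0 + (12 - 1)**2)**2 = (0 + 11**2)**2 = (0 + 121)**2 = 121**2 = 14641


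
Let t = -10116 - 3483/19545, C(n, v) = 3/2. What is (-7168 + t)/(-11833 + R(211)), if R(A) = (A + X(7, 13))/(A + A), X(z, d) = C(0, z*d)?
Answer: 95039819324/65062874905 ≈ 1.4607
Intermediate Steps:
C(n, v) = 3/2 (C(n, v) = 3*(½) = 3/2)
t = -65906901/6515 (t = -10116 - 3483/19545 = -10116 - 1*1161/6515 = -10116 - 1161/6515 = -65906901/6515 ≈ -10116.)
X(z, d) = 3/2
R(A) = (3/2 + A)/(2*A) (R(A) = (A + 3/2)/(A + A) = (3/2 + A)/((2*A)) = (3/2 + A)*(1/(2*A)) = (3/2 + A)/(2*A))
(-7168 + t)/(-11833 + R(211)) = (-7168 - 65906901/6515)/(-11833 + (¼)*(3 + 2*211)/211) = -112606421/(6515*(-11833 + (¼)*(1/211)*(3 + 422))) = -112606421/(6515*(-11833 + (¼)*(1/211)*425)) = -112606421/(6515*(-11833 + 425/844)) = -112606421/(6515*(-9986627/844)) = -112606421/6515*(-844/9986627) = 95039819324/65062874905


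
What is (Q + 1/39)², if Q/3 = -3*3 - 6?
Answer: 3076516/1521 ≈ 2022.7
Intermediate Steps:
Q = -45 (Q = 3*(-3*3 - 6) = 3*(-9 - 6) = 3*(-15) = -45)
(Q + 1/39)² = (-45 + 1/39)² = (-1754/39)² = 3076516/1521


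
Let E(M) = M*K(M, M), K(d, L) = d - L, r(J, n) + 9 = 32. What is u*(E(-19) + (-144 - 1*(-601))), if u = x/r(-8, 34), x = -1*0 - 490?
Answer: -223930/23 ≈ -9736.1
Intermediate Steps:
r(J, n) = 23 (r(J, n) = -9 + 32 = 23)
x = -490 (x = 0 - 490 = -490)
E(M) = 0 (E(M) = M*(M - M) = M*0 = 0)
u = -490/23 ≈ -21.304
u*(E(-19) + (-144 - 1*(-601))) = -490*(0 + (-144 - 1*(-601)))/23 = -490*(0 + (-144 + 601))/23 = -490*(0 + 457)/23 = -490/23*457 = -223930/23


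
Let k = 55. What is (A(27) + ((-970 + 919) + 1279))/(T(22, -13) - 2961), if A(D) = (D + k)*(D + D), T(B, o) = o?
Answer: -2828/1487 ≈ -1.9018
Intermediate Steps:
A(D) = 2*D*(55 + D) (A(D) = (D + 55)*(D + D) = (55 + D)*(2*D) = 2*D*(55 + D))
(A(27) + ((-970 + 919) + 1279))/(T(22, -13) - 2961) = (2*27*(55 + 27) + ((-970 + 919) + 1279))/(-13 - 2961) = (2*27*82 + (-51 + 1279))/(-2974) = (4428 + 1228)*(-1/2974) = 5656*(-1/2974) = -2828/1487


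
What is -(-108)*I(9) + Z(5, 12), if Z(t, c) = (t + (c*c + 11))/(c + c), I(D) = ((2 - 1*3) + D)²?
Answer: 20756/3 ≈ 6918.7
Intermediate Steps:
I(D) = (-1 + D)² (I(D) = ((2 - 3) + D)² = (-1 + D)²)
Z(t, c) = (11 + t + c²)/(2*c) (Z(t, c) = (t + (c² + 11))/((2*c)) = (t + (11 + c²))*(1/(2*c)) = (11 + t + c²)*(1/(2*c)) = (11 + t + c²)/(2*c))
-(-108)*I(9) + Z(5, 12) = -(-108)*(-1 + 9)² + (½)*(11 + 5 + 12²)/12 = -(-108)*8² + (½)*(1/12)*(11 + 5 + 144) = -(-108)*64 + (½)*(1/12)*160 = -108*(-64) + 20/3 = 6912 + 20/3 = 20756/3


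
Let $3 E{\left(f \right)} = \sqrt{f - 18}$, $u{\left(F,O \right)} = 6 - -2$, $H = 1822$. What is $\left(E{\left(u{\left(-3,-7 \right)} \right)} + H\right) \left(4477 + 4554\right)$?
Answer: $16454482 + \frac{9031 i \sqrt{10}}{3} \approx 1.6454 \cdot 10^{7} + 9519.5 i$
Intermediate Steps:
$u{\left(F,O \right)} = 8$ ($u{\left(F,O \right)} = 6 + 2 = 8$)
$E{\left(f \right)} = \frac{\sqrt{-18 + f}}{3}$ ($E{\left(f \right)} = \frac{\sqrt{f - 18}}{3} = \frac{\sqrt{-18 + f}}{3}$)
$\left(E{\left(u{\left(-3,-7 \right)} \right)} + H\right) \left(4477 + 4554\right) = \left(\frac{\sqrt{-18 + 8}}{3} + 1822\right) \left(4477 + 4554\right) = \left(\frac{\sqrt{-10}}{3} + 1822\right) 9031 = \left(\frac{i \sqrt{10}}{3} + 1822\right) 9031 = \left(1822 + \frac{i \sqrt{10}}{3}\right) 9031 = 16454482 + \frac{9031 i \sqrt{10}}{3}$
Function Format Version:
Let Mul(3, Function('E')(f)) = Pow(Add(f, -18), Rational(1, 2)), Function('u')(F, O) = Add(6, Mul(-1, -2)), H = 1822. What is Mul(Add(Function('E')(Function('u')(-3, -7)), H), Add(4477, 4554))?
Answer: Add(16454482, Mul(Rational(9031, 3), I, Pow(10, Rational(1, 2)))) ≈ Add(1.6454e+7, Mul(9519.5, I))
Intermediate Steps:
Function('u')(F, O) = 8 (Function('u')(F, O) = Add(6, 2) = 8)
Function('E')(f) = Mul(Rational(1, 3), Pow(Add(-18, f), Rational(1, 2))) (Function('E')(f) = Mul(Rational(1, 3), Pow(Add(f, -18), Rational(1, 2))) = Mul(Rational(1, 3), Pow(Add(-18, f), Rational(1, 2))))
Mul(Add(Function('E')(Function('u')(-3, -7)), H), Add(4477, 4554)) = Mul(Add(Mul(Rational(1, 3), Pow(Add(-18, 8), Rational(1, 2))), 1822), Add(4477, 4554)) = Mul(Add(Mul(Rational(1, 3), Pow(-10, Rational(1, 2))), 1822), 9031) = Mul(Add(Mul(Rational(1, 3), Mul(I, Pow(10, Rational(1, 2)))), 1822), 9031) = Mul(Add(Mul(Rational(1, 3), I, Pow(10, Rational(1, 2))), 1822), 9031) = Mul(Add(1822, Mul(Rational(1, 3), I, Pow(10, Rational(1, 2)))), 9031) = Add(16454482, Mul(Rational(9031, 3), I, Pow(10, Rational(1, 2))))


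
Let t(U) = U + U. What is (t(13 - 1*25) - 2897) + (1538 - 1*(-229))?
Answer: -1154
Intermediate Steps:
t(U) = 2*U
(t(13 - 1*25) - 2897) + (1538 - 1*(-229)) = (2*(13 - 1*25) - 2897) + (1538 - 1*(-229)) = (2*(13 - 25) - 2897) + (1538 + 229) = (2*(-12) - 2897) + 1767 = (-24 - 2897) + 1767 = -2921 + 1767 = -1154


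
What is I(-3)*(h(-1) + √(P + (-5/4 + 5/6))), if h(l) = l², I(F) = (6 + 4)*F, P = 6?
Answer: -30 - 5*√201 ≈ -100.89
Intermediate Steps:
I(F) = 10*F
I(-3)*(h(-1) + √(P + (-5/4 + 5/6))) = (10*(-3))*((-1)² + √(6 + (-5/4 + 5/6))) = -30*(1 + √(6 + (-5*¼ + 5*(⅙)))) = -30*(1 + √(6 + (-5/4 + ⅚))) = -30*(1 + √(6 - 5/12)) = -30*(1 + √(67/12)) = -30*(1 + √201/6) = -30 - 5*√201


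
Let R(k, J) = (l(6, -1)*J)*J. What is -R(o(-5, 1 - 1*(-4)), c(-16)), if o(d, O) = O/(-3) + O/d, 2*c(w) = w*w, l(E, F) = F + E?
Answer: -81920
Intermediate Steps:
l(E, F) = E + F
c(w) = w²/2 (c(w) = (w*w)/2 = w²/2)
o(d, O) = -O/3 + O/d (o(d, O) = O*(-⅓) + O/d = -O/3 + O/d)
R(k, J) = 5*J² (R(k, J) = ((6 - 1)*J)*J = (5*J)*J = 5*J²)
-R(o(-5, 1 - 1*(-4)), c(-16)) = -5*((½)*(-16)²)² = -5*((½)*256)² = -5*128² = -5*16384 = -1*81920 = -81920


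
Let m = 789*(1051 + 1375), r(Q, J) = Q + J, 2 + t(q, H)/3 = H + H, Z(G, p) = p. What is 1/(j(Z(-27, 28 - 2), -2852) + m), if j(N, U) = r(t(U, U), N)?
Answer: 1/1897022 ≈ 5.2714e-7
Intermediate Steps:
t(q, H) = -6 + 6*H (t(q, H) = -6 + 3*(H + H) = -6 + 3*(2*H) = -6 + 6*H)
r(Q, J) = J + Q
j(N, U) = -6 + N + 6*U (j(N, U) = N + (-6 + 6*U) = -6 + N + 6*U)
m = 1914114 (m = 789*2426 = 1914114)
1/(j(Z(-27, 28 - 2), -2852) + m) = 1/((-6 + (28 - 2) + 6*(-2852)) + 1914114) = 1/((-6 + 26 - 17112) + 1914114) = 1/(-17092 + 1914114) = 1/1897022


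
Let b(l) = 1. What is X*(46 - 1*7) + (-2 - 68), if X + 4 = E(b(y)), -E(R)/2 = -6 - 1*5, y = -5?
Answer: 632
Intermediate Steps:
E(R) = 22 (E(R) = -2*(-6 - 1*5) = -2*(-6 - 5) = -2*(-11) = 22)
X = 18 (X = -4 + 22 = 18)
X*(46 - 1*7) + (-2 - 68) = 18*(46 - 1*7) + (-2 - 68) = 18*(46 - 7) - 70 = 18*39 - 70 = 702 - 70 = 632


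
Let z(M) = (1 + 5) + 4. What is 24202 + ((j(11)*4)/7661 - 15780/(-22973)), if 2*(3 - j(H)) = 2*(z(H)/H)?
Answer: 46855379753862/1935957683 ≈ 24203.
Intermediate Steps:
z(M) = 10 (z(M) = 6 + 4 = 10)
j(H) = 3 - 10/H
24202 + ((j(11)*4)/7661 - 15780/(-22973)) = 24202 + (((3 - 10/11)*4)/7661 - 15780/(-22973)) = 24202 + (((3 - 10*1/11)*4)*(1/7661) - 15780*(-1/22973)) = 24202 + (((3 - 10/11)*4)*(1/7661) + 15780/22973) = 24202 + (((23/11)*4)*(1/7661) + 15780/22973) = 24202 + ((92/11)*(1/7661) + 15780/22973) = 24202 + (92/84271 + 15780/22973) = 24202 + 1331909896/1935957683 = 46855379753862/1935957683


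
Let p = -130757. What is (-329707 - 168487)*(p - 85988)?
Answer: 107981058530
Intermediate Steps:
(-329707 - 168487)*(p - 85988) = (-329707 - 168487)*(-130757 - 85988) = -498194*(-216745) = 107981058530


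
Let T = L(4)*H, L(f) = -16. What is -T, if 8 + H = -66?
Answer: -1184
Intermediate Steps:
H = -74 (H = -8 - 66 = -74)
T = 1184 (T = -16*(-74) = 1184)
-T = -1*1184 = -1184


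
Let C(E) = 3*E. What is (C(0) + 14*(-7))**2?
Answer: 9604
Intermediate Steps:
(C(0) + 14*(-7))**2 = (3*0 + 14*(-7))**2 = (0 - 98)**2 = (-98)**2 = 9604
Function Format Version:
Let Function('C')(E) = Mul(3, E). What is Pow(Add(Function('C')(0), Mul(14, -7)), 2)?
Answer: 9604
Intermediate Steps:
Pow(Add(Function('C')(0), Mul(14, -7)), 2) = Pow(Add(Mul(3, 0), Mul(14, -7)), 2) = Pow(Add(0, -98), 2) = Pow(-98, 2) = 9604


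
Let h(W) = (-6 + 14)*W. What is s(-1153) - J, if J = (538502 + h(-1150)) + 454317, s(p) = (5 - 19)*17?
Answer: -983857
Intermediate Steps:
h(W) = 8*W
s(p) = -238 (s(p) = -14*17 = -238)
J = 983619 (J = (538502 + 8*(-1150)) + 454317 = (538502 - 9200) + 454317 = 529302 + 454317 = 983619)
s(-1153) - J = -238 - 1*983619 = -238 - 983619 = -983857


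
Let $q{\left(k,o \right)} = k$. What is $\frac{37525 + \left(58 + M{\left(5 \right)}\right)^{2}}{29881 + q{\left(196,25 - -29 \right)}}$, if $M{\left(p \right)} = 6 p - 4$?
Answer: $\frac{44581}{30077} \approx 1.4822$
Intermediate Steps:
$M{\left(p \right)} = -4 + 6 p$
$\frac{37525 + \left(58 + M{\left(5 \right)}\right)^{2}}{29881 + q{\left(196,25 - -29 \right)}} = \frac{37525 + \left(58 + \left(-4 + 6 \cdot 5\right)\right)^{2}}{29881 + 196} = \frac{37525 + \left(58 + \left(-4 + 30\right)\right)^{2}}{30077} = \left(37525 + \left(58 + 26\right)^{2}\right) \frac{1}{30077} = \left(37525 + 84^{2}\right) \frac{1}{30077} = \left(37525 + 7056\right) \frac{1}{30077} = 44581 \cdot \frac{1}{30077} = \frac{44581}{30077}$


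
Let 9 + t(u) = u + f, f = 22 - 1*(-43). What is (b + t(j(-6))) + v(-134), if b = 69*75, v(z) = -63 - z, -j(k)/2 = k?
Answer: 5314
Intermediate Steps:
f = 65 (f = 22 + 43 = 65)
j(k) = -2*k
t(u) = 56 + u (t(u) = -9 + (u + 65) = -9 + (65 + u) = 56 + u)
b = 5175
(b + t(j(-6))) + v(-134) = (5175 + (56 - 2*(-6))) + (-63 - 1*(-134)) = (5175 + (56 + 12)) + (-63 + 134) = (5175 + 68) + 71 = 5243 + 71 = 5314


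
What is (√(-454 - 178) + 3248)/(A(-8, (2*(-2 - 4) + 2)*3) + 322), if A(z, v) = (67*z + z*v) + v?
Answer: -812 - I*√158/2 ≈ -812.0 - 6.2849*I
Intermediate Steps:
A(z, v) = v + 67*z + v*z (A(z, v) = (67*z + v*z) + v = v + 67*z + v*z)
(√(-454 - 178) + 3248)/(A(-8, (2*(-2 - 4) + 2)*3) + 322) = (√(-454 - 178) + 3248)/(((2*(-2 - 4) + 2)*3 + 67*(-8) + ((2*(-2 - 4) + 2)*3)*(-8)) + 322) = (√(-632) + 3248)/(((2*(-6) + 2)*3 - 536 + ((2*(-6) + 2)*3)*(-8)) + 322) = (2*I*√158 + 3248)/(((-12 + 2)*3 - 536 + ((-12 + 2)*3)*(-8)) + 322) = (3248 + 2*I*√158)/((-10*3 - 536 - 10*3*(-8)) + 322) = (3248 + 2*I*√158)/((-30 - 536 - 30*(-8)) + 322) = (3248 + 2*I*√158)/((-30 - 536 + 240) + 322) = (3248 + 2*I*√158)/(-326 + 322) = (3248 + 2*I*√158)/(-4) = (3248 + 2*I*√158)*(-¼) = -812 - I*√158/2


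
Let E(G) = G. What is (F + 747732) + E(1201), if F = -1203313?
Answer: -454380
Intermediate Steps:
(F + 747732) + E(1201) = (-1203313 + 747732) + 1201 = -455581 + 1201 = -454380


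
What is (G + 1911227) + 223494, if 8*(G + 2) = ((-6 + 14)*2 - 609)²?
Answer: 17429401/8 ≈ 2.1787e+6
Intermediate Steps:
G = 351633/8 (G = -2 + ((-6 + 14)*2 - 609)²/8 = -2 + (8*2 - 609)²/8 = -2 + (16 - 609)²/8 = -2 + (⅛)*(-593)² = -2 + (⅛)*351649 = -2 + 351649/8 = 351633/8 ≈ 43954.)
(G + 1911227) + 223494 = (351633/8 + 1911227) + 223494 = 15641449/8 + 223494 = 17429401/8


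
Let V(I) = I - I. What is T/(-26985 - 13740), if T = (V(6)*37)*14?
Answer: 0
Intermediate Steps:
V(I) = 0
T = 0 (T = (0*37)*14 = 0*14 = 0)
T/(-26985 - 13740) = 0/(-26985 - 13740) = 0/(-40725) = 0*(-1/40725) = 0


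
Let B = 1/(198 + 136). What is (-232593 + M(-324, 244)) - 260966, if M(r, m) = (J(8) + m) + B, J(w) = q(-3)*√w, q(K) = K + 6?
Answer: -164767209/334 + 6*√2 ≈ -4.9331e+5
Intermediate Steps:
B = 1/334 ≈ 0.0029940
q(K) = 6 + K
J(w) = 3*√w (J(w) = (6 - 3)*√w = 3*√w)
M(r, m) = 1/334 + m + 6*√2 (M(r, m) = (3*√8 + m) + 1/334 = (3*(2*√2) + m) + 1/334 = (6*√2 + m) + 1/334 = (m + 6*√2) + 1/334 = 1/334 + m + 6*√2)
(-232593 + M(-324, 244)) - 260966 = (-232593 + (1/334 + 244 + 6*√2)) - 260966 = (-232593 + (81497/334 + 6*√2)) - 260966 = (-77604565/334 + 6*√2) - 260966 = -164767209/334 + 6*√2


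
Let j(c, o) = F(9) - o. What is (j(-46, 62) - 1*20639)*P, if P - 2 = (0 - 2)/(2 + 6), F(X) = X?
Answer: -36211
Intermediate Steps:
j(c, o) = 9 - o
P = 7/4 (P = 2 + (0 - 2)/(2 + 6) = 2 - 2/8 = 2 - 2*1/8 = 2 - 1/4 = 7/4 ≈ 1.7500)
(j(-46, 62) - 1*20639)*P = ((9 - 1*62) - 1*20639)*(7/4) = ((9 - 62) - 20639)*(7/4) = (-53 - 20639)*(7/4) = -20692*7/4 = -36211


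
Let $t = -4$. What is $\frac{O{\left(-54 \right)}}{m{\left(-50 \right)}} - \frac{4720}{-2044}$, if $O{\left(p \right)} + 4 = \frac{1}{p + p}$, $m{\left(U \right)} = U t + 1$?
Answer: $\frac{25394177}{11092788} \approx 2.2892$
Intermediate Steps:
$m{\left(U \right)} = 1 - 4 U$ ($m{\left(U \right)} = U \left(-4\right) + 1 = - 4 U + 1 = 1 - 4 U$)
$O{\left(p \right)} = -4 + \frac{1}{2 p}$ ($O{\left(p \right)} = -4 + \frac{1}{p + p} = -4 + \frac{1}{2 p}$)
$\frac{O{\left(-54 \right)}}{m{\left(-50 \right)}} - \frac{4720}{-2044} = \frac{-4 + \frac{1}{2 \left(-54\right)}}{1 - -200} - \frac{4720}{-2044} = \frac{-4 + \frac{1}{2} \left(- \frac{1}{54}\right)}{1 + 200} - - \frac{1180}{511} = \frac{-4 - \frac{1}{108}}{201} + \frac{1180}{511} = \left(- \frac{433}{108}\right) \frac{1}{201} + \frac{1180}{511} = - \frac{433}{21708} + \frac{1180}{511} = \frac{25394177}{11092788}$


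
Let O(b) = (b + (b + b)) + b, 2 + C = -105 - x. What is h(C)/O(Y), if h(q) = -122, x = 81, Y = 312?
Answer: -61/624 ≈ -0.097756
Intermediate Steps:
C = -188 (C = -2 + (-105 - 1*81) = -2 + (-105 - 81) = -2 - 186 = -188)
O(b) = 4*b (O(b) = (b + 2*b) + b = 3*b + b = 4*b)
h(C)/O(Y) = -122/(4*312) = -122/1248 = -122*1/1248 = -61/624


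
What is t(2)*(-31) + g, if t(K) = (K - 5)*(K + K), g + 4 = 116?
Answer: 484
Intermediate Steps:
g = 112 (g = -4 + 116 = 112)
t(K) = 2*K*(-5 + K) (t(K) = (-5 + K)*(2*K) = 2*K*(-5 + K))
t(2)*(-31) + g = (2*2*(-5 + 2))*(-31) + 112 = (2*2*(-3))*(-31) + 112 = -12*(-31) + 112 = 372 + 112 = 484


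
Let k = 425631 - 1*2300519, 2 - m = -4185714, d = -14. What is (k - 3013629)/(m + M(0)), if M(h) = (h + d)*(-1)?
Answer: -4888517/4185730 ≈ -1.1679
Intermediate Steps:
m = 4185716 (m = 2 - 1*(-4185714) = 2 + 4185714 = 4185716)
k = -1874888 (k = 425631 - 2300519 = -1874888)
M(h) = 14 - h (M(h) = (h - 14)*(-1) = (-14 + h)*(-1) = 14 - h)
(k - 3013629)/(m + M(0)) = (-1874888 - 3013629)/(4185716 + (14 - 1*0)) = -4888517/(4185716 + (14 + 0)) = -4888517/(4185716 + 14) = -4888517/4185730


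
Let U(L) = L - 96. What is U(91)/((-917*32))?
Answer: 5/29344 ≈ 0.00017039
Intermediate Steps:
U(L) = -96 + L
U(91)/((-917*32)) = (-96 + 91)/((-917*32)) = -5/(-29344) = -5*(-1/29344) = 5/29344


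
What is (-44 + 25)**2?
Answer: 361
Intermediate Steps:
(-44 + 25)**2 = (-19)**2 = 361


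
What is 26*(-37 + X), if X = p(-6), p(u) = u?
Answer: -1118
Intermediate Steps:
X = -6
26*(-37 + X) = 26*(-37 - 6) = 26*(-43) = -1118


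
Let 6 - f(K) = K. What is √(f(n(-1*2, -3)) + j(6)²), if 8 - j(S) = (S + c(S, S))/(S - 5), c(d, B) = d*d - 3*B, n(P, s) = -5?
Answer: √267 ≈ 16.340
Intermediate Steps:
f(K) = 6 - K
c(d, B) = d² - 3*B
j(S) = 8 - (S² - 2*S)/(-5 + S) (j(S) = 8 - (S + (S² - 3*S))/(S - 5) = 8 - (S² - 2*S)/(-5 + S))
√(f(n(-1*2, -3)) + j(6)²) = √((6 - 1*(-5)) + ((-40 - 1*6² + 10*6)/(-5 + 6))²) = √((6 + 5) + ((-40 - 1*36 + 60)/1)²) = √(11 + (1*(-40 - 36 + 60))²) = √(11 + (1*(-16))²) = √(11 + (-16)²) = √(11 + 256) = √267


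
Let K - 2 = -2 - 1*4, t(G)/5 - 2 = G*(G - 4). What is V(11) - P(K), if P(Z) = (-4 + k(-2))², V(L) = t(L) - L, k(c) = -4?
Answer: 320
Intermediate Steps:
t(G) = 10 + 5*G*(-4 + G) (t(G) = 10 + 5*(G*(G - 4)) = 10 + 5*(G*(-4 + G)) = 10 + 5*G*(-4 + G))
K = -4 (K = 2 + (-2 - 1*4) = 2 + (-2 - 4) = 2 - 6 = -4)
V(L) = 10 - 21*L + 5*L² (V(L) = (10 - 20*L + 5*L²) - L = 10 - 21*L + 5*L²)
P(Z) = 64 (P(Z) = (-4 - 4)² = (-8)² = 64)
V(11) - P(K) = (10 - 21*11 + 5*11²) - 1*64 = (10 - 231 + 5*121) - 64 = (10 - 231 + 605) - 64 = 384 - 64 = 320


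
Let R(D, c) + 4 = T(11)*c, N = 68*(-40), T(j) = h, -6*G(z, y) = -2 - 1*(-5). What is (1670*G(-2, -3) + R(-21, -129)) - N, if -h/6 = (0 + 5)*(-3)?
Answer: -9729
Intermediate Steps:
h = 90 (h = -6*(0 + 5)*(-3) = -30*(-3) = -6*(-15) = 90)
G(z, y) = -½ (G(z, y) = -(-2 - 1*(-5))/6 = -(-2 + 5)/6 = -⅙*3 = -½)
T(j) = 90
N = -2720
R(D, c) = -4 + 90*c
(1670*G(-2, -3) + R(-21, -129)) - N = (1670*(-½) + (-4 + 90*(-129))) - 1*(-2720) = (-835 + (-4 - 11610)) + 2720 = (-835 - 11614) + 2720 = -12449 + 2720 = -9729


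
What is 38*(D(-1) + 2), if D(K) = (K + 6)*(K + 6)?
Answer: 1026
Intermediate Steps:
D(K) = (6 + K)² (D(K) = (6 + K)*(6 + K) = (6 + K)²)
38*(D(-1) + 2) = 38*((6 - 1)² + 2) = 38*(5² + 2) = 38*(25 + 2) = 38*27 = 1026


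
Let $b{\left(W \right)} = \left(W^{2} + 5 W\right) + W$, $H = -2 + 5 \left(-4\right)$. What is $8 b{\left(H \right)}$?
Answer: $2816$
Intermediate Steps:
$H = -22$ ($H = -2 - 20 = -22$)
$b{\left(W \right)} = W^{2} + 6 W$
$8 b{\left(H \right)} = 8 \left(- 22 \left(6 - 22\right)\right) = 8 \left(\left(-22\right) \left(-16\right)\right) = 8 \cdot 352 = 2816$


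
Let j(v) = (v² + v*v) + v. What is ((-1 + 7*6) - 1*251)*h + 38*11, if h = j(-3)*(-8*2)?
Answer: 50818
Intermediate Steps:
j(v) = v + 2*v² (j(v) = (v² + v²) + v = 2*v² + v = v + 2*v²)
h = -240 (h = (-3*(1 + 2*(-3)))*(-8*2) = -3*(1 - 6)*(-16) = -3*(-5)*(-16) = 15*(-16) = -240)
((-1 + 7*6) - 1*251)*h + 38*11 = ((-1 + 7*6) - 1*251)*(-240) + 38*11 = ((-1 + 42) - 251)*(-240) + 418 = (41 - 251)*(-240) + 418 = -210*(-240) + 418 = 50400 + 418 = 50818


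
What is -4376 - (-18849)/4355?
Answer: -19038631/4355 ≈ -4371.7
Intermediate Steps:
-4376 - (-18849)/4355 = -4376 - 1*(-18849/4355) = -4376 + 18849/4355 = -19038631/4355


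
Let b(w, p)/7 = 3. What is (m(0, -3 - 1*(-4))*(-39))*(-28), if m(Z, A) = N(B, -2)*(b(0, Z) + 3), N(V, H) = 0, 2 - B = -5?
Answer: 0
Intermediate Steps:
B = 7 (B = 2 - 1*(-5) = 2 + 5 = 7)
b(w, p) = 21 (b(w, p) = 7*3 = 21)
m(Z, A) = 0 (m(Z, A) = 0*(21 + 3) = 0*24 = 0)
(m(0, -3 - 1*(-4))*(-39))*(-28) = (0*(-39))*(-28) = 0*(-28) = 0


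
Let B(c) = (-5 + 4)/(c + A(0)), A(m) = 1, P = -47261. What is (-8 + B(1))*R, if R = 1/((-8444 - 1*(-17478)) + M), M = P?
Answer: 17/76454 ≈ 0.00022236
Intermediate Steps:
M = -47261
B(c) = -1/(1 + c) (B(c) = (-5 + 4)/(c + 1) = -1/(1 + c))
R = -1/38227 (R = 1/((-8444 - 1*(-17478)) - 47261) = 1/((-8444 + 17478) - 47261) = 1/(9034 - 47261) = 1/(-38227) = -1/38227 ≈ -2.6160e-5)
(-8 + B(1))*R = (-8 - 1/(1 + 1))*(-1/38227) = (-8 - 1/2)*(-1/38227) = -17/2*(-1/38227) = 17/76454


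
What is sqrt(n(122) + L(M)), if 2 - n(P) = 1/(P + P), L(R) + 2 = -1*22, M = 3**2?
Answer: I*sqrt(327509)/122 ≈ 4.6908*I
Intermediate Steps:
M = 9
L(R) = -24 (L(R) = -2 - 1*22 = -2 - 22 = -24)
n(P) = 2 - 1/(2*P) (n(P) = 2 - 1/(P + P) = 2 - 1/(2*P))
sqrt(n(122) + L(M)) = sqrt((2 - 1/2/122) - 24) = sqrt((2 - 1/2*1/122) - 24) = sqrt((2 - 1/244) - 24) = sqrt(487/244 - 24) = sqrt(-5369/244) = I*sqrt(327509)/122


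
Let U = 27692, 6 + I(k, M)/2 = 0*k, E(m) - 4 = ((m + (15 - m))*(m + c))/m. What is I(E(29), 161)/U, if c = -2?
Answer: -3/6923 ≈ -0.00043334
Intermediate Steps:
E(m) = 4 + (-30 + 15*m)/m (E(m) = 4 + ((m + (15 - m))*(m - 2))/m = 4 + (15*(-2 + m))/m = 4 + (-30 + 15*m)/m)
I(k, M) = -12 (I(k, M) = -12 + 2*(0*k) = -12 + 2*0 = -12 + 0 = -12)
I(E(29), 161)/U = -12/27692 = -12*1/27692 = -3/6923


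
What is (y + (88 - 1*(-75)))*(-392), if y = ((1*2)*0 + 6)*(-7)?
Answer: -47432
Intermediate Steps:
y = -42 (y = (2*0 + 6)*(-7) = (0 + 6)*(-7) = 6*(-7) = -42)
(y + (88 - 1*(-75)))*(-392) = (-42 + (88 - 1*(-75)))*(-392) = (-42 + (88 + 75))*(-392) = (-42 + 163)*(-392) = 121*(-392) = -47432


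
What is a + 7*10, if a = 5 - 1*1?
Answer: 74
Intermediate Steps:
a = 4 (a = 5 - 1 = 4)
a + 7*10 = 4 + 7*10 = 4 + 70 = 74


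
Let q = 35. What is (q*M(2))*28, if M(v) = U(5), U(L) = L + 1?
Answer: 5880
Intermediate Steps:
U(L) = 1 + L
M(v) = 6 (M(v) = 1 + 5 = 6)
(q*M(2))*28 = (35*6)*28 = 210*28 = 5880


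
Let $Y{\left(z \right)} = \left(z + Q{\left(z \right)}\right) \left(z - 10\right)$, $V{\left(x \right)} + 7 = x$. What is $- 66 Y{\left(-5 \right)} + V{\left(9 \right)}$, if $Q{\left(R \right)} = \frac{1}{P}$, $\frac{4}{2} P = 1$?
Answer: $-2968$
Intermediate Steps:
$P = \frac{1}{2}$ ($P = \frac{1}{2} \cdot 1 = \frac{1}{2} \approx 0.5$)
$V{\left(x \right)} = -7 + x$
$Q{\left(R \right)} = 2$ ($Q{\left(R \right)} = \frac{1}{\frac{1}{2}} = 2$)
$Y{\left(z \right)} = \left(-10 + z\right) \left(2 + z\right)$ ($Y{\left(z \right)} = \left(z + 2\right) \left(z - 10\right) = \left(2 + z\right) \left(-10 + z\right) = \left(-10 + z\right) \left(2 + z\right)$)
$- 66 Y{\left(-5 \right)} + V{\left(9 \right)} = - 66 \left(-20 + \left(-5\right)^{2} - -40\right) + \left(-7 + 9\right) = - 66 \left(-20 + 25 + 40\right) + 2 = \left(-66\right) 45 + 2 = -2970 + 2 = -2968$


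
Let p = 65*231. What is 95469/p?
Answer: 2893/455 ≈ 6.3582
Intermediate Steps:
p = 15015
95469/p = 95469/15015 = 95469*(1/15015) = 2893/455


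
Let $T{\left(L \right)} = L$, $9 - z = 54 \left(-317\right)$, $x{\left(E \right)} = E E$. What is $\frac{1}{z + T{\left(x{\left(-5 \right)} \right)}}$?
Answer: $\frac{1}{17152} \approx 5.8302 \cdot 10^{-5}$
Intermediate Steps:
$x{\left(E \right)} = E^{2}$
$z = 17127$ ($z = 9 - 54 \left(-317\right) = 9 - -17118 = 9 + 17118 = 17127$)
$\frac{1}{z + T{\left(x{\left(-5 \right)} \right)}} = \frac{1}{17127 + \left(-5\right)^{2}} = \frac{1}{17127 + 25} = \frac{1}{17152}$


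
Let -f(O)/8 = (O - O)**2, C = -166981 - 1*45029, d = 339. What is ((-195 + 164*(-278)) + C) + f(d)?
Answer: -257797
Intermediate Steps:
C = -212010 (C = -166981 - 45029 = -212010)
f(O) = 0 (f(O) = -8*(O - O)**2 = -8*0**2 = -8*0 = 0)
((-195 + 164*(-278)) + C) + f(d) = ((-195 + 164*(-278)) - 212010) + 0 = ((-195 - 45592) - 212010) + 0 = (-45787 - 212010) + 0 = -257797 + 0 = -257797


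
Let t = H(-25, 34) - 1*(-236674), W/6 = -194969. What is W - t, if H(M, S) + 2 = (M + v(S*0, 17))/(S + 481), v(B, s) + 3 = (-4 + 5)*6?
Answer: -724340268/515 ≈ -1.4065e+6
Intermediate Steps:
W = -1169814 (W = 6*(-194969) = -1169814)
v(B, s) = 3 (v(B, s) = -3 + (-4 + 5)*6 = -3 + 1*6 = -3 + 6 = 3)
H(M, S) = -2 + (3 + M)/(481 + S) (H(M, S) = -2 + (M + 3)/(S + 481) = -2 + (3 + M)/(481 + S))
t = 121886058/515 (t = (-959 - 25 - 2*34)/(481 + 34) - 1*(-236674) = (-959 - 25 - 68)/515 + 236674 = (1/515)*(-1052) + 236674 = -1052/515 + 236674 = 121886058/515 ≈ 2.3667e+5)
W - t = -1169814 - 1*121886058/515 = -1169814 - 121886058/515 = -724340268/515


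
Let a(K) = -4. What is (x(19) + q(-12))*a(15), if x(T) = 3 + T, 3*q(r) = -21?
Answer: -60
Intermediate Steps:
q(r) = -7 (q(r) = (1/3)*(-21) = -7)
(x(19) + q(-12))*a(15) = ((3 + 19) - 7)*(-4) = (22 - 7)*(-4) = 15*(-4) = -60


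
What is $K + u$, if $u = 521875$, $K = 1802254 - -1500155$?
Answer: $3824284$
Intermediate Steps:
$K = 3302409$ ($K = 1802254 + 1500155 = 3302409$)
$K + u = 3302409 + 521875 = 3824284$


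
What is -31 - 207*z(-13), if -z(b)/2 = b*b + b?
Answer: 64553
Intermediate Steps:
z(b) = -2*b - 2*b**2 (z(b) = -2*(b*b + b) = -2*(b**2 + b) = -2*(b + b**2) = -2*b - 2*b**2)
-31 - 207*z(-13) = -31 - (-414)*(-13)*(1 - 13) = -31 - (-414)*(-13)*(-12) = -31 - 207*(-312) = -31 + 64584 = 64553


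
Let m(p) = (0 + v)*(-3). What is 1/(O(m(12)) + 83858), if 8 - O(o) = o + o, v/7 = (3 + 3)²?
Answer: 1/85378 ≈ 1.1713e-5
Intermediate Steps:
v = 252 (v = 7*(3 + 3)² = 7*6² = 7*36 = 252)
m(p) = -756 (m(p) = (0 + 252)*(-3) = 252*(-3) = -756)
O(o) = 8 - 2*o (O(o) = 8 - (o + o) = 8 - 2*o)
1/(O(m(12)) + 83858) = 1/((8 - 2*(-756)) + 83858) = 1/((8 + 1512) + 83858) = 1/(1520 + 83858) = 1/85378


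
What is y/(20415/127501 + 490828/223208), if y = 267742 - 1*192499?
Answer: 535339709174886/16784463037 ≈ 31895.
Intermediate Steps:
y = 75243 (y = 267742 - 192499 = 75243)
y/(20415/127501 + 490828/223208) = 75243/(20415/127501 + 490828/223208) = 75243/(20415*(1/127501) + 490828*(1/223208)) = 75243/(20415/127501 + 122707/55802) = 75243/(16784463037/7114810802) = 75243*(7114810802/16784463037) = 535339709174886/16784463037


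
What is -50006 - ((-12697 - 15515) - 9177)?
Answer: -12617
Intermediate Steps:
-50006 - ((-12697 - 15515) - 9177) = -50006 - (-28212 - 9177) = -50006 - 1*(-37389) = -50006 + 37389 = -12617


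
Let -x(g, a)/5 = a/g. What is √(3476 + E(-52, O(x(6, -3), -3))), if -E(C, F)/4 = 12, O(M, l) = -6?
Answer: 2*√857 ≈ 58.549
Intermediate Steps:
x(g, a) = -5*a/g
E(C, F) = -48 (E(C, F) = -4*12 = -48)
√(3476 + E(-52, O(x(6, -3), -3))) = √(3476 - 48) = √3428 = 2*√857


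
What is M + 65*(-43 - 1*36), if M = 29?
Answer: -5106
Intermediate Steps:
M + 65*(-43 - 1*36) = 29 + 65*(-43 - 1*36) = 29 + 65*(-43 - 36) = 29 + 65*(-79) = 29 - 5135 = -5106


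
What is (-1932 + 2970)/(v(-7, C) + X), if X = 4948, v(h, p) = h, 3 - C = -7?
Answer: 346/1647 ≈ 0.21008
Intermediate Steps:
C = 10 (C = 3 - 1*(-7) = 3 + 7 = 10)
(-1932 + 2970)/(v(-7, C) + X) = (-1932 + 2970)/(-7 + 4948) = 1038/4941 = 1038*(1/4941) = 346/1647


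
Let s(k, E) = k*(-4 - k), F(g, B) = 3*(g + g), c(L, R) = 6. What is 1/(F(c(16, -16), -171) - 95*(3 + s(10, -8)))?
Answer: 1/13051 ≈ 7.6622e-5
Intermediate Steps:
F(g, B) = 6*g (F(g, B) = 3*(2*g) = 6*g)
1/(F(c(16, -16), -171) - 95*(3 + s(10, -8))) = 1/(6*6 - 95*(3 - 1*10*(4 + 10))) = 1/(36 - 95*(3 - 1*10*14)) = 1/(36 - 95*(3 - 140)) = 1/(36 - 95*(-137)) = 1/(36 + 13015) = 1/13051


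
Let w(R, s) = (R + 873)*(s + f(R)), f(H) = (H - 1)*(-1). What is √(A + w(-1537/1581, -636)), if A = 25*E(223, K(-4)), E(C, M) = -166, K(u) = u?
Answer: I*√1392355243198/1581 ≈ 746.35*I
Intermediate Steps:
f(H) = 1 - H (f(H) = (-1 + H)*(-1) = 1 - H)
w(R, s) = (873 + R)*(1 + s - R) (w(R, s) = (R + 873)*(s + (1 - R)) = (873 + R)*(1 + s - R))
A = -4150 (A = 25*(-166) = -4150)
√(A + w(-1537/1581, -636)) = √(-4150 + (873 - (-1537/1581)² - (-1340264)/1581 + 873*(-636) - 1537/1581*(-636))) = √(-4150 + (873 - (-1537*1/1581)² - (-1340264)/1581 - 555228 - 1537*1/1581*(-636))) = √(-4150 + (873 - (-1537/1581)² - 872*(-1537/1581) - 555228 - 1537/1581*(-636))) = √(-4150 + (873 - 1*2362369/2499561 + 1340264/1581 - 555228 + 325844/527)) = √(-4150 + (873 - 2362369/2499561 + 1340264/1581 - 555228 + 325844/527)) = √(-4150 - 1381982065048/2499561) = √(-1392355243198/2499561) = I*√1392355243198/1581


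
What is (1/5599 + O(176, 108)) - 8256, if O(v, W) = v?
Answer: -45239919/5599 ≈ -8080.0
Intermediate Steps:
(1/5599 + O(176, 108)) - 8256 = (1/5599 + 176) - 8256 = 985425/5599 - 8256 = -45239919/5599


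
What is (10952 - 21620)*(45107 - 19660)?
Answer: -271468596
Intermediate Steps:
(10952 - 21620)*(45107 - 19660) = -10668*25447 = -271468596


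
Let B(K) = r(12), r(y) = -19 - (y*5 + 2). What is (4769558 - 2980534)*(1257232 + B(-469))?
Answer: 2249073310624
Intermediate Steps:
r(y) = -21 - 5*y (r(y) = -19 - (5*y + 2) = -19 - (2 + 5*y) = -19 + (-2 - 5*y) = -21 - 5*y)
B(K) = -81 (B(K) = -21 - 5*12 = -21 - 60 = -81)
(4769558 - 2980534)*(1257232 + B(-469)) = (4769558 - 2980534)*(1257232 - 81) = 1789024*1257151 = 2249073310624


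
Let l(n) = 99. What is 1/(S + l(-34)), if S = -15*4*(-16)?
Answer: 1/1059 ≈ 0.00094429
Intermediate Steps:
S = 960 (S = -60*(-16) = 960)
1/(S + l(-34)) = 1/(960 + 99) = 1/1059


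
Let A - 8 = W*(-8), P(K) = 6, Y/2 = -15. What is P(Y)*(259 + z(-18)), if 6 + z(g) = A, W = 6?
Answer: 1278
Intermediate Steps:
Y = -30 (Y = 2*(-15) = -30)
A = -40 (A = 8 + 6*(-8) = 8 - 48 = -40)
z(g) = -46 (z(g) = -6 - 40 = -46)
P(Y)*(259 + z(-18)) = 6*(259 - 46) = 6*213 = 1278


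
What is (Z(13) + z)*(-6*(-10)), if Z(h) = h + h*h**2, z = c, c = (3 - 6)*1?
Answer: 132420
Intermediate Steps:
c = -3 (c = -3*1 = -3)
z = -3
Z(h) = h + h**3
(Z(13) + z)*(-6*(-10)) = ((13 + 13**3) - 3)*(-6*(-10)) = ((13 + 2197) - 3)*60 = (2210 - 3)*60 = 2207*60 = 132420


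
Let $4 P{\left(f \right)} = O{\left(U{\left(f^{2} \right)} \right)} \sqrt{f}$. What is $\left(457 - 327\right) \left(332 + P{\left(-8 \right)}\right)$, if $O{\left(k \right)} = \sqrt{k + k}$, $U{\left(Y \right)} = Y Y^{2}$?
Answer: $43160 + 66560 i \approx 43160.0 + 66560.0 i$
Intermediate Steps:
$U{\left(Y \right)} = Y^{3}$
$O{\left(k \right)} = \sqrt{2} \sqrt{k}$ ($O{\left(k \right)} = \sqrt{2 k} = \sqrt{2} \sqrt{k}$)
$P{\left(f \right)} = \frac{\sqrt{2} \sqrt{f} \sqrt{f^{6}}}{4}$ ($P{\left(f \right)} = \frac{\sqrt{2} \sqrt{\left(f^{2}\right)^{3}} \sqrt{f}}{4} = \frac{\sqrt{2} \sqrt{f^{6}} \sqrt{f}}{4} = \frac{\sqrt{2} \sqrt{f} \sqrt{f^{6}}}{4}$)
$\left(457 - 327\right) \left(332 + P{\left(-8 \right)}\right) = \left(457 - 327\right) \left(332 + \frac{\sqrt{2} \sqrt{-8} \sqrt{\left(-8\right)^{6}}}{4}\right) = 130 \left(332 + \frac{\sqrt{2} \cdot 2 i \sqrt{2} \sqrt{262144}}{4}\right) = 130 \left(332 + \frac{1}{4} \sqrt{2} \cdot 2 i \sqrt{2} \cdot 512\right) = 130 \left(332 + 512 i\right) = 43160 + 66560 i$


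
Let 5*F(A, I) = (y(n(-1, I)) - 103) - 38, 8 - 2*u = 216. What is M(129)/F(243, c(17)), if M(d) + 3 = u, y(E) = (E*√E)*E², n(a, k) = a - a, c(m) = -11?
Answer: 535/141 ≈ 3.7943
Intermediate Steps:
n(a, k) = 0
u = -104 (u = 4 - ½*216 = 4 - 108 = -104)
y(E) = E^(7/2) (y(E) = E^(3/2)*E² = E^(7/2))
M(d) = -107 (M(d) = -3 - 104 = -107)
F(A, I) = -141/5 (F(A, I) = ((0^(7/2) - 103) - 38)/5 = ((0 - 103) - 38)/5 = (-103 - 38)/5 = (⅕)*(-141) = -141/5)
M(129)/F(243, c(17)) = -107/(-141/5) = -107*(-5/141) = 535/141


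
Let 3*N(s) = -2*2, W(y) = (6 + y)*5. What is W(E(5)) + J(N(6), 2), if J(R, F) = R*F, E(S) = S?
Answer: 157/3 ≈ 52.333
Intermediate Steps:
W(y) = 30 + 5*y
N(s) = -4/3 (N(s) = (-2*2)/3 = (1/3)*(-4) = -4/3)
J(R, F) = F*R
W(E(5)) + J(N(6), 2) = (30 + 5*5) + 2*(-4/3) = (30 + 25) - 8/3 = 55 - 8/3 = 157/3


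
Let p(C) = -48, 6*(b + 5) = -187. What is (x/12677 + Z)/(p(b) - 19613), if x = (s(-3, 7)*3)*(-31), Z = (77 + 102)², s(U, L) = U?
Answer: -406184036/249242497 ≈ -1.6297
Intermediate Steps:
b = -217/6 (b = -5 + (⅙)*(-187) = -5 - 187/6 = -217/6 ≈ -36.167)
Z = 32041 (Z = 179² = 32041)
x = 279 (x = -3*3*(-31) = -9*(-31) = 279)
(x/12677 + Z)/(p(b) - 19613) = (279/12677 + 32041)/(-48 - 19613) = (279*(1/12677) + 32041)/(-19661) = (279/12677 + 32041)*(-1/19661) = (406184036/12677)*(-1/19661) = -406184036/249242497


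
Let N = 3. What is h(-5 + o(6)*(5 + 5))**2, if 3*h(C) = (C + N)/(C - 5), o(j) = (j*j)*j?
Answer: 1164241/10400625 ≈ 0.11194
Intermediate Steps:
o(j) = j**3 (o(j) = j**2*j = j**3)
h(C) = (3 + C)/(3*(-5 + C)) (h(C) = ((C + 3)/(C - 5))/3 = ((3 + C)/(-5 + C))/3 = (3 + C)/(3*(-5 + C)))
h(-5 + o(6)*(5 + 5))**2 = ((3 + (-5 + 6**3*(5 + 5)))/(3*(-5 + (-5 + 6**3*(5 + 5)))))**2 = ((3 + (-5 + 216*10))/(3*(-5 + (-5 + 216*10))))**2 = ((3 + (-5 + 2160))/(3*(-5 + (-5 + 2160))))**2 = ((3 + 2155)/(3*(-5 + 2155)))**2 = ((1/3)*2158/2150)**2 = ((1/3)*(1/2150)*2158)**2 = (1079/3225)**2 = 1164241/10400625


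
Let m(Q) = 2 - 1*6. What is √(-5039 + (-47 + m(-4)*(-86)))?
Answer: I*√4742 ≈ 68.862*I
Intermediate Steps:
m(Q) = -4 (m(Q) = 2 - 6 = -4)
√(-5039 + (-47 + m(-4)*(-86))) = √(-5039 + (-47 - 4*(-86))) = √(-5039 + (-47 + 344)) = √(-5039 + 297) = √(-4742) = I*√4742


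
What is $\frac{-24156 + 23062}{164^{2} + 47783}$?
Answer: $- \frac{1094}{74679} \approx -0.014649$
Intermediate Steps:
$\frac{-24156 + 23062}{164^{2} + 47783} = - \frac{1094}{26896 + 47783} = - \frac{1094}{74679}$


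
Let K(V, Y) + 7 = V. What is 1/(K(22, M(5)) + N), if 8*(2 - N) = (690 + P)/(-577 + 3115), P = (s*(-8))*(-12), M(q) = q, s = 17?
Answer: 376/6349 ≈ 0.059222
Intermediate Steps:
P = 1632 (P = (17*(-8))*(-12) = -136*(-12) = 1632)
K(V, Y) = -7 + V
N = 709/376 (N = 2 - (690 + 1632)/(8*(-577 + 3115)) = 2 - 1161/(4*2538) = 2 - ⅛*43/47 = 2 - 43/376 = 709/376 ≈ 1.8856)
1/(K(22, M(5)) + N) = 1/((-7 + 22) + 709/376) = 1/(15 + 709/376) = 1/(6349/376) = 376/6349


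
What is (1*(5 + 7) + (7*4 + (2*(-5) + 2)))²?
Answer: 1024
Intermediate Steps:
(1*(5 + 7) + (7*4 + (2*(-5) + 2)))² = (1*12 + (28 + (-10 + 2)))² = (12 + (28 - 8))² = (12 + 20)² = 32² = 1024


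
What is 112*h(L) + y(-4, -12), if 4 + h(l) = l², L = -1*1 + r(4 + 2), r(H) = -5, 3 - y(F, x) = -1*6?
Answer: 3593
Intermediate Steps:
y(F, x) = 9 (y(F, x) = 3 - (-1)*6 = 3 - 1*(-6) = 3 + 6 = 9)
L = -6 (L = -1*1 - 5 = -1 - 5 = -6)
h(l) = -4 + l²
112*h(L) + y(-4, -12) = 112*(-4 + (-6)²) + 9 = 112*(-4 + 36) + 9 = 112*32 + 9 = 3584 + 9 = 3593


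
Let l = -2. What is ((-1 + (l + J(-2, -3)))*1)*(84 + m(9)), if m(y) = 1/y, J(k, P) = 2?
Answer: -757/9 ≈ -84.111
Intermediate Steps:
((-1 + (l + J(-2, -3)))*1)*(84 + m(9)) = ((-1 + (-2 + 2))*1)*(84 + 1/9) = ((-1 + 0)*1)*(84 + 1/9) = -1*1*(757/9) = -1*757/9 = -757/9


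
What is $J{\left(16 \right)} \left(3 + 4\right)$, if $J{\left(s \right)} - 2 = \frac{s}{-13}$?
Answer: $\frac{70}{13} \approx 5.3846$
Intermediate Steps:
$J{\left(s \right)} = 2 - \frac{s}{13}$ ($J{\left(s \right)} = 2 + \frac{s}{-13} = 2 + s \left(- \frac{1}{13}\right) = 2 - \frac{s}{13}$)
$J{\left(16 \right)} \left(3 + 4\right) = \left(2 - \frac{16}{13}\right) \left(3 + 4\right) = \left(2 - \frac{16}{13}\right) 7 = \frac{10}{13} \cdot 7 = \frac{70}{13}$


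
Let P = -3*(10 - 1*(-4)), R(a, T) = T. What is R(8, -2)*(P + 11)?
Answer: 62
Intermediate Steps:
P = -42 (P = -3*(10 + 4) = -3*14 = -42)
R(8, -2)*(P + 11) = -2*(-42 + 11) = -2*(-31) = 62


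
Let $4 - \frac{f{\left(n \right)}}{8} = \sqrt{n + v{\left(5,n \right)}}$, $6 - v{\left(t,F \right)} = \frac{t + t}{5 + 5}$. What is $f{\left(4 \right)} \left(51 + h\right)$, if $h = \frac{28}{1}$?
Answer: $632$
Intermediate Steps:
$h = 28$ ($h = 28 \cdot 1 = 28$)
$v{\left(t,F \right)} = 6 - \frac{t}{5}$ ($v{\left(t,F \right)} = 6 - \frac{t + t}{5 + 5} = 6 - \frac{2 t}{10} = 6 - 2 t \frac{1}{10} = 6 - \frac{t}{5}$)
$f{\left(n \right)} = 32 - 8 \sqrt{5 + n}$ ($f{\left(n \right)} = 32 - 8 \sqrt{n + \left(6 - 1\right)} = 32 - 8 \sqrt{n + 5} = 32 - 8 \sqrt{5 + n}$)
$f{\left(4 \right)} \left(51 + h\right) = \left(32 - 8 \sqrt{5 + 4}\right) \left(51 + 28\right) = \left(32 - 8 \sqrt{9}\right) 79 = \left(32 - 24\right) 79 = 8 \cdot 79 = 632$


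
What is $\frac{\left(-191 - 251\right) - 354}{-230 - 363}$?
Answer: $\frac{796}{593} \approx 1.3423$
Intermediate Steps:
$\frac{\left(-191 - 251\right) - 354}{-230 - 363} = \frac{\left(-191 - 251\right) - 354}{-593} = \left(-442 - 354\right) \left(- \frac{1}{593}\right) = \left(-796\right) \left(- \frac{1}{593}\right) = \frac{796}{593}$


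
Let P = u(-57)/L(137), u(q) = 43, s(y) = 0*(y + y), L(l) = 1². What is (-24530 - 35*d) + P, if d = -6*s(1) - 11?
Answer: -24102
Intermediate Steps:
L(l) = 1
s(y) = 0 (s(y) = 0*(2*y) = 0)
P = 43 (P = 43/1 = 43*1 = 43)
d = -11 (d = -6*0 - 11 = 0 - 11 = -11)
(-24530 - 35*d) + P = (-24530 - 35*(-11)) + 43 = (-24530 + 385) + 43 = -24145 + 43 = -24102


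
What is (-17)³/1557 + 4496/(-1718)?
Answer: -7720403/1337463 ≈ -5.7724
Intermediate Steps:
(-17)³/1557 + 4496/(-1718) = -4913*1/1557 + 4496*(-1/1718) = -4913/1557 - 2248/859 = -7720403/1337463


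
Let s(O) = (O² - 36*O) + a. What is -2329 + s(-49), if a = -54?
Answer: 1782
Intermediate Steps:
s(O) = -54 + O² - 36*O (s(O) = (O² - 36*O) - 54 = -54 + O² - 36*O)
-2329 + s(-49) = -2329 + (-54 + (-49)² - 36*(-49)) = -2329 + (-54 + 2401 + 1764) = -2329 + 4111 = 1782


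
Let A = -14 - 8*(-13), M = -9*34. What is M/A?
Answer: -17/5 ≈ -3.4000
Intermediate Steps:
M = -306
A = 90 (A = -14 + 104 = 90)
M/A = -306/90 = -306*1/90 = -17/5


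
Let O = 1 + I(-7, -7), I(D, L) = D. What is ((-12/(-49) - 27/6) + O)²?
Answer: 1010025/9604 ≈ 105.17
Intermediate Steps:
O = -6 (O = 1 - 7 = -6)
((-12/(-49) - 27/6) + O)² = ((-12/(-49) - 27/6) - 6)² = ((-12*(-1/49) - 27*⅙) - 6)² = ((12/49 - 9/2) - 6)² = (-417/98 - 6)² = (-1005/98)² = 1010025/9604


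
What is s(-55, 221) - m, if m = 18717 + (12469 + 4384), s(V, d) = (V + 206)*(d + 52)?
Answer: 5653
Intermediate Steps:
s(V, d) = (52 + d)*(206 + V) (s(V, d) = (206 + V)*(52 + d) = (52 + d)*(206 + V))
m = 35570 (m = 18717 + 16853 = 35570)
s(-55, 221) - m = (10712 + 52*(-55) + 206*221 - 55*221) - 1*35570 = (10712 - 2860 + 45526 - 12155) - 35570 = 41223 - 35570 = 5653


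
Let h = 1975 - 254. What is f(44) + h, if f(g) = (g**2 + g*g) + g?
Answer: 5637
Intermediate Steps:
h = 1721
f(g) = g + 2*g**2 (f(g) = (g**2 + g**2) + g = 2*g**2 + g = g + 2*g**2)
f(44) + h = 44*(1 + 2*44) + 1721 = 44*(1 + 88) + 1721 = 44*89 + 1721 = 3916 + 1721 = 5637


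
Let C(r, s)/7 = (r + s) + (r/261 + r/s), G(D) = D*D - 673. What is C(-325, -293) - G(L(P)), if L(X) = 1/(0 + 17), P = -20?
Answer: -80754961814/22100697 ≈ -3654.0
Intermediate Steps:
L(X) = 1/17
G(D) = -673 + D² (G(D) = D² - 673 = -673 + D²)
C(r, s) = 7*s + 1834*r/261 + 7*r/s (C(r, s) = 7*((r + s) + (r/261 + r/s)) = 7*(s + 262*r/261 + r/s) = 7*s + 1834*r/261 + 7*r/s)
C(-325, -293) - G(L(P)) = (7*(-293) + (1834/261)*(-325) + 7*(-325)/(-293)) - (-673 + (1/17)²) = (-2051 - 596050/261 + 7*(-325)*(-1/293)) - (-673 + 1/289) = (-2051 - 596050/261 + 2275/293) - 1*(-194496/289) = -330894998/76473 + 194496/289 = -80754961814/22100697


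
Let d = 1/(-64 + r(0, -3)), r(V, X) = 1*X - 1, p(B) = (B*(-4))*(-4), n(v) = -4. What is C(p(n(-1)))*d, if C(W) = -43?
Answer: 43/68 ≈ 0.63235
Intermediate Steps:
p(B) = 16*B (p(B) = -4*B*(-4) = 16*B)
r(V, X) = -1 + X (r(V, X) = X - 1 = -1 + X)
d = -1/68 (d = 1/(-64 + (-1 - 3)) = 1/(-64 - 4) = 1/(-68) = -1/68 ≈ -0.014706)
C(p(n(-1)))*d = -43*(-1/68) = 43/68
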